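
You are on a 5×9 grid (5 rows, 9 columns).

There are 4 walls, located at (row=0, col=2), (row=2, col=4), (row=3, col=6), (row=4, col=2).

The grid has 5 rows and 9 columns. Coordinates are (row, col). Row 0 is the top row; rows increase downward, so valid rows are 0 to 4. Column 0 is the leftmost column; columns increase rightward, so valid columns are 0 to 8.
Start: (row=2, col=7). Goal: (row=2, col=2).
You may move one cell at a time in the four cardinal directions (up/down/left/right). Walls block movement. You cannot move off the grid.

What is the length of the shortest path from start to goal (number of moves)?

BFS from (row=2, col=7) until reaching (row=2, col=2):
  Distance 0: (row=2, col=7)
  Distance 1: (row=1, col=7), (row=2, col=6), (row=2, col=8), (row=3, col=7)
  Distance 2: (row=0, col=7), (row=1, col=6), (row=1, col=8), (row=2, col=5), (row=3, col=8), (row=4, col=7)
  Distance 3: (row=0, col=6), (row=0, col=8), (row=1, col=5), (row=3, col=5), (row=4, col=6), (row=4, col=8)
  Distance 4: (row=0, col=5), (row=1, col=4), (row=3, col=4), (row=4, col=5)
  Distance 5: (row=0, col=4), (row=1, col=3), (row=3, col=3), (row=4, col=4)
  Distance 6: (row=0, col=3), (row=1, col=2), (row=2, col=3), (row=3, col=2), (row=4, col=3)
  Distance 7: (row=1, col=1), (row=2, col=2), (row=3, col=1)  <- goal reached here
One shortest path (7 moves): (row=2, col=7) -> (row=2, col=6) -> (row=2, col=5) -> (row=1, col=5) -> (row=1, col=4) -> (row=1, col=3) -> (row=1, col=2) -> (row=2, col=2)

Answer: Shortest path length: 7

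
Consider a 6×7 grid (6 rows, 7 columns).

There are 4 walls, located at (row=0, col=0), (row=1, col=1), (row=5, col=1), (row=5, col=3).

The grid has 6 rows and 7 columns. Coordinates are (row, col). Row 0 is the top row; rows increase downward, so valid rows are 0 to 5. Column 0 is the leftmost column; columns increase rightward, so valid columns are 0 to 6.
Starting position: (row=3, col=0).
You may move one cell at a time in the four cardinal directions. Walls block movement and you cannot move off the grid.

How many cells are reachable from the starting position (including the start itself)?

BFS flood-fill from (row=3, col=0):
  Distance 0: (row=3, col=0)
  Distance 1: (row=2, col=0), (row=3, col=1), (row=4, col=0)
  Distance 2: (row=1, col=0), (row=2, col=1), (row=3, col=2), (row=4, col=1), (row=5, col=0)
  Distance 3: (row=2, col=2), (row=3, col=3), (row=4, col=2)
  Distance 4: (row=1, col=2), (row=2, col=3), (row=3, col=4), (row=4, col=3), (row=5, col=2)
  Distance 5: (row=0, col=2), (row=1, col=3), (row=2, col=4), (row=3, col=5), (row=4, col=4)
  Distance 6: (row=0, col=1), (row=0, col=3), (row=1, col=4), (row=2, col=5), (row=3, col=6), (row=4, col=5), (row=5, col=4)
  Distance 7: (row=0, col=4), (row=1, col=5), (row=2, col=6), (row=4, col=6), (row=5, col=5)
  Distance 8: (row=0, col=5), (row=1, col=6), (row=5, col=6)
  Distance 9: (row=0, col=6)
Total reachable: 38 (grid has 38 open cells total)

Answer: Reachable cells: 38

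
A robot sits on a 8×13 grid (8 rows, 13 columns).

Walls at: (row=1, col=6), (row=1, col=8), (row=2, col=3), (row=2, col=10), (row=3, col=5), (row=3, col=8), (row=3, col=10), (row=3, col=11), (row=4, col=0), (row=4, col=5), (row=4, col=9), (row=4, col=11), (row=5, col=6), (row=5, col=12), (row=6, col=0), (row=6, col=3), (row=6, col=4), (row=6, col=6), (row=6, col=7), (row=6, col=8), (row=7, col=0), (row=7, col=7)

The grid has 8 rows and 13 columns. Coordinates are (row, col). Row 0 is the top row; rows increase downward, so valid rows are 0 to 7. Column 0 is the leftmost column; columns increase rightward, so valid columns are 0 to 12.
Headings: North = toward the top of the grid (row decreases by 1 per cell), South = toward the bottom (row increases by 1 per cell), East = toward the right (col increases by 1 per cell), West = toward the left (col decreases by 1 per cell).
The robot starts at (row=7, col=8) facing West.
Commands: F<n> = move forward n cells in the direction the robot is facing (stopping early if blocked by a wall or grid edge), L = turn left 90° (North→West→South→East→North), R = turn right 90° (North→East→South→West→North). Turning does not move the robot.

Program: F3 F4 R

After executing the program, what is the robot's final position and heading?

Answer: Final position: (row=7, col=8), facing North

Derivation:
Start: (row=7, col=8), facing West
  F3: move forward 0/3 (blocked), now at (row=7, col=8)
  F4: move forward 0/4 (blocked), now at (row=7, col=8)
  R: turn right, now facing North
Final: (row=7, col=8), facing North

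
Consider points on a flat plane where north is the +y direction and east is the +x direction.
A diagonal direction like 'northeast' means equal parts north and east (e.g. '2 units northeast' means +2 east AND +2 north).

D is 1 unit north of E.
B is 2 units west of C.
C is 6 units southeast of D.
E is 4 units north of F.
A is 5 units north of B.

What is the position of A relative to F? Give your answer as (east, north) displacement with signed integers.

Answer: A is at (east=4, north=4) relative to F.

Derivation:
Place F at the origin (east=0, north=0).
  E is 4 units north of F: delta (east=+0, north=+4); E at (east=0, north=4).
  D is 1 unit north of E: delta (east=+0, north=+1); D at (east=0, north=5).
  C is 6 units southeast of D: delta (east=+6, north=-6); C at (east=6, north=-1).
  B is 2 units west of C: delta (east=-2, north=+0); B at (east=4, north=-1).
  A is 5 units north of B: delta (east=+0, north=+5); A at (east=4, north=4).
Therefore A relative to F: (east=4, north=4).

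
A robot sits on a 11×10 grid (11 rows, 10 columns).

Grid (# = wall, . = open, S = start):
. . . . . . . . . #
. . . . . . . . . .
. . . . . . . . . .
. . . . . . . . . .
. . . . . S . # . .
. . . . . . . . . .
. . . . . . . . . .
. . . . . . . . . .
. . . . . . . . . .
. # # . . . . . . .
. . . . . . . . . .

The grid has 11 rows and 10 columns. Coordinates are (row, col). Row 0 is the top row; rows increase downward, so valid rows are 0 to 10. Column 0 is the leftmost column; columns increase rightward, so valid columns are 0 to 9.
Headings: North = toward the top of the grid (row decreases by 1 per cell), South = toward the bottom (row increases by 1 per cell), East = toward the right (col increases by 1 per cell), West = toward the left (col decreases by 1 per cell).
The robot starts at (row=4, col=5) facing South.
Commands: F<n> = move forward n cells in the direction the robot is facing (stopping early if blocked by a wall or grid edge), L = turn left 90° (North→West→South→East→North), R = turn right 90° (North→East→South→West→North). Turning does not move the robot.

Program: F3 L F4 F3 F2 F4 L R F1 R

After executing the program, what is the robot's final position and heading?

Answer: Final position: (row=7, col=9), facing South

Derivation:
Start: (row=4, col=5), facing South
  F3: move forward 3, now at (row=7, col=5)
  L: turn left, now facing East
  F4: move forward 4, now at (row=7, col=9)
  F3: move forward 0/3 (blocked), now at (row=7, col=9)
  F2: move forward 0/2 (blocked), now at (row=7, col=9)
  F4: move forward 0/4 (blocked), now at (row=7, col=9)
  L: turn left, now facing North
  R: turn right, now facing East
  F1: move forward 0/1 (blocked), now at (row=7, col=9)
  R: turn right, now facing South
Final: (row=7, col=9), facing South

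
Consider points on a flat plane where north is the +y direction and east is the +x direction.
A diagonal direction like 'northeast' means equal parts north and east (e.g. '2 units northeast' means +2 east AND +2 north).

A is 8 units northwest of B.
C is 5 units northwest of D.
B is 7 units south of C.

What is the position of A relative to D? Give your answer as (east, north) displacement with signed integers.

Place D at the origin (east=0, north=0).
  C is 5 units northwest of D: delta (east=-5, north=+5); C at (east=-5, north=5).
  B is 7 units south of C: delta (east=+0, north=-7); B at (east=-5, north=-2).
  A is 8 units northwest of B: delta (east=-8, north=+8); A at (east=-13, north=6).
Therefore A relative to D: (east=-13, north=6).

Answer: A is at (east=-13, north=6) relative to D.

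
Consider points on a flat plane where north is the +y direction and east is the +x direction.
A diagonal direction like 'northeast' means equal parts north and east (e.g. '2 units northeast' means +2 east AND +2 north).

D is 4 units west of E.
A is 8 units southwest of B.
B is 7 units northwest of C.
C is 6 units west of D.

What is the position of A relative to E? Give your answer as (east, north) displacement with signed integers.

Place E at the origin (east=0, north=0).
  D is 4 units west of E: delta (east=-4, north=+0); D at (east=-4, north=0).
  C is 6 units west of D: delta (east=-6, north=+0); C at (east=-10, north=0).
  B is 7 units northwest of C: delta (east=-7, north=+7); B at (east=-17, north=7).
  A is 8 units southwest of B: delta (east=-8, north=-8); A at (east=-25, north=-1).
Therefore A relative to E: (east=-25, north=-1).

Answer: A is at (east=-25, north=-1) relative to E.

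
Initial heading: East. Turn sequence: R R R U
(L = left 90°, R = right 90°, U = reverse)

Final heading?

Answer: Final heading: South

Derivation:
Start: East
  R (right (90° clockwise)) -> South
  R (right (90° clockwise)) -> West
  R (right (90° clockwise)) -> North
  U (U-turn (180°)) -> South
Final: South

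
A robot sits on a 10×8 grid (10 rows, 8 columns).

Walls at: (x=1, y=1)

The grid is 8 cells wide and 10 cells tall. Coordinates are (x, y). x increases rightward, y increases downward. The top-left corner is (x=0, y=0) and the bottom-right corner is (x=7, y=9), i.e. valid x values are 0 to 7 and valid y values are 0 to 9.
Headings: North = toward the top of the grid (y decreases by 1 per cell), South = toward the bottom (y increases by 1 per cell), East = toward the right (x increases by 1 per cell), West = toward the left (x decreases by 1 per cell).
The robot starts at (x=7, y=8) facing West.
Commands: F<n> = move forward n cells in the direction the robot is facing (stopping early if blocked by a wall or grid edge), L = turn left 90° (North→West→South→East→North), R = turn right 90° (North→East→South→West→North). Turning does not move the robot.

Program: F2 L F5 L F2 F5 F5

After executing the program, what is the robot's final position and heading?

Answer: Final position: (x=7, y=9), facing East

Derivation:
Start: (x=7, y=8), facing West
  F2: move forward 2, now at (x=5, y=8)
  L: turn left, now facing South
  F5: move forward 1/5 (blocked), now at (x=5, y=9)
  L: turn left, now facing East
  F2: move forward 2, now at (x=7, y=9)
  F5: move forward 0/5 (blocked), now at (x=7, y=9)
  F5: move forward 0/5 (blocked), now at (x=7, y=9)
Final: (x=7, y=9), facing East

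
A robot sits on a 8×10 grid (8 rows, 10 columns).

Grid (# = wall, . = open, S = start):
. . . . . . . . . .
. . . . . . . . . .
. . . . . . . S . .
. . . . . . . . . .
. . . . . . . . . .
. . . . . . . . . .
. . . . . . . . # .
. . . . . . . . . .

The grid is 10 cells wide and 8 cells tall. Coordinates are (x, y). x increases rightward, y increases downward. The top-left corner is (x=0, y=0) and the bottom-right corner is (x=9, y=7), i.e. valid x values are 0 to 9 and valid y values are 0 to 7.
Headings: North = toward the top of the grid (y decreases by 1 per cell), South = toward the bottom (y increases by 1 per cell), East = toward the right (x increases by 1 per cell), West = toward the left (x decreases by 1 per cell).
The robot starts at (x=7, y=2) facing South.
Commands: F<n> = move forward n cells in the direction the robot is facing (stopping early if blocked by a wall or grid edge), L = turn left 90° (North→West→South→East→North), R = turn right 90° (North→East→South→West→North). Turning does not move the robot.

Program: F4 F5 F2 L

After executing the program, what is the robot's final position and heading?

Answer: Final position: (x=7, y=7), facing East

Derivation:
Start: (x=7, y=2), facing South
  F4: move forward 4, now at (x=7, y=6)
  F5: move forward 1/5 (blocked), now at (x=7, y=7)
  F2: move forward 0/2 (blocked), now at (x=7, y=7)
  L: turn left, now facing East
Final: (x=7, y=7), facing East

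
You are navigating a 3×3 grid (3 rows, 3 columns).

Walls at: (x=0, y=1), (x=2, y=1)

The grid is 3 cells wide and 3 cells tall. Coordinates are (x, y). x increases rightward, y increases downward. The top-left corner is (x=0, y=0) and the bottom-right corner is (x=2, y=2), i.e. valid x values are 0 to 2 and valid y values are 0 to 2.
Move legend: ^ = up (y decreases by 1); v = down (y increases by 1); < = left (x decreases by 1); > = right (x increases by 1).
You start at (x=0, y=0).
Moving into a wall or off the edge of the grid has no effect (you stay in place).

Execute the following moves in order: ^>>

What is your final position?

Answer: Final position: (x=2, y=0)

Derivation:
Start: (x=0, y=0)
  ^ (up): blocked, stay at (x=0, y=0)
  > (right): (x=0, y=0) -> (x=1, y=0)
  > (right): (x=1, y=0) -> (x=2, y=0)
Final: (x=2, y=0)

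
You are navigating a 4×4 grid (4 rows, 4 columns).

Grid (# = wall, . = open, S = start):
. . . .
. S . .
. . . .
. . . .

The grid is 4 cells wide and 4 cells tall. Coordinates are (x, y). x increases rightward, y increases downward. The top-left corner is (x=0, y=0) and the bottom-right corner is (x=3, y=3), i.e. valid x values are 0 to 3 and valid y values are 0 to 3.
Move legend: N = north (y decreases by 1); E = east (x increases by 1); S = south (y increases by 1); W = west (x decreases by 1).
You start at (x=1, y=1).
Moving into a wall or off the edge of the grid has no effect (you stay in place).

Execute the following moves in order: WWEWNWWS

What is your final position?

Start: (x=1, y=1)
  W (west): (x=1, y=1) -> (x=0, y=1)
  W (west): blocked, stay at (x=0, y=1)
  E (east): (x=0, y=1) -> (x=1, y=1)
  W (west): (x=1, y=1) -> (x=0, y=1)
  N (north): (x=0, y=1) -> (x=0, y=0)
  W (west): blocked, stay at (x=0, y=0)
  W (west): blocked, stay at (x=0, y=0)
  S (south): (x=0, y=0) -> (x=0, y=1)
Final: (x=0, y=1)

Answer: Final position: (x=0, y=1)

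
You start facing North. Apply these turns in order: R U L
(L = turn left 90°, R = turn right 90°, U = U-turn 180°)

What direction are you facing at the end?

Start: North
  R (right (90° clockwise)) -> East
  U (U-turn (180°)) -> West
  L (left (90° counter-clockwise)) -> South
Final: South

Answer: Final heading: South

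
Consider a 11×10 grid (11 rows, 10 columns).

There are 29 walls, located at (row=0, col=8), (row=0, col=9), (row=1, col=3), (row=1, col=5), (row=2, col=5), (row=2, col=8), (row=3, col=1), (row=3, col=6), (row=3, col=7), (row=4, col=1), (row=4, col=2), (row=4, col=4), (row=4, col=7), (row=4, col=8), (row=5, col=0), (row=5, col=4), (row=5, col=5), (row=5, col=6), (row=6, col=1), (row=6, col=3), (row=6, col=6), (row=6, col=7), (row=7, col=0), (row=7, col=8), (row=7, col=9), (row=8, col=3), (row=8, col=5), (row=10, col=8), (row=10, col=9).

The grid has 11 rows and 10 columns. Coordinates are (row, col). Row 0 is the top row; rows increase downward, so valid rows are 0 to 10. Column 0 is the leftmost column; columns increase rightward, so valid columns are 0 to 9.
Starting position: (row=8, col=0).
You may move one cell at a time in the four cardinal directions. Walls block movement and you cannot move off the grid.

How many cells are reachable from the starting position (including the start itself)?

BFS flood-fill from (row=8, col=0):
  Distance 0: (row=8, col=0)
  Distance 1: (row=8, col=1), (row=9, col=0)
  Distance 2: (row=7, col=1), (row=8, col=2), (row=9, col=1), (row=10, col=0)
  Distance 3: (row=7, col=2), (row=9, col=2), (row=10, col=1)
  Distance 4: (row=6, col=2), (row=7, col=3), (row=9, col=3), (row=10, col=2)
  Distance 5: (row=5, col=2), (row=7, col=4), (row=9, col=4), (row=10, col=3)
  Distance 6: (row=5, col=1), (row=5, col=3), (row=6, col=4), (row=7, col=5), (row=8, col=4), (row=9, col=5), (row=10, col=4)
  Distance 7: (row=4, col=3), (row=6, col=5), (row=7, col=6), (row=9, col=6), (row=10, col=5)
  Distance 8: (row=3, col=3), (row=7, col=7), (row=8, col=6), (row=9, col=7), (row=10, col=6)
  Distance 9: (row=2, col=3), (row=3, col=2), (row=3, col=4), (row=8, col=7), (row=9, col=8), (row=10, col=7)
  Distance 10: (row=2, col=2), (row=2, col=4), (row=3, col=5), (row=8, col=8), (row=9, col=9)
  Distance 11: (row=1, col=2), (row=1, col=4), (row=2, col=1), (row=4, col=5), (row=8, col=9)
  Distance 12: (row=0, col=2), (row=0, col=4), (row=1, col=1), (row=2, col=0), (row=4, col=6)
  Distance 13: (row=0, col=1), (row=0, col=3), (row=0, col=5), (row=1, col=0), (row=3, col=0)
  Distance 14: (row=0, col=0), (row=0, col=6), (row=4, col=0)
  Distance 15: (row=0, col=7), (row=1, col=6)
  Distance 16: (row=1, col=7), (row=2, col=6)
  Distance 17: (row=1, col=8), (row=2, col=7)
  Distance 18: (row=1, col=9)
  Distance 19: (row=2, col=9)
  Distance 20: (row=3, col=9)
  Distance 21: (row=3, col=8), (row=4, col=9)
  Distance 22: (row=5, col=9)
  Distance 23: (row=5, col=8), (row=6, col=9)
  Distance 24: (row=5, col=7), (row=6, col=8)
Total reachable: 80 (grid has 81 open cells total)

Answer: Reachable cells: 80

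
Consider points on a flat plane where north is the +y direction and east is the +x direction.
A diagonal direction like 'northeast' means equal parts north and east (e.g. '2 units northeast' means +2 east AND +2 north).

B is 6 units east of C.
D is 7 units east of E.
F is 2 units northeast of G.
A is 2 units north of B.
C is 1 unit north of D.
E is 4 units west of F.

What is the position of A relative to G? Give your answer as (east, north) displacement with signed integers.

Answer: A is at (east=11, north=5) relative to G.

Derivation:
Place G at the origin (east=0, north=0).
  F is 2 units northeast of G: delta (east=+2, north=+2); F at (east=2, north=2).
  E is 4 units west of F: delta (east=-4, north=+0); E at (east=-2, north=2).
  D is 7 units east of E: delta (east=+7, north=+0); D at (east=5, north=2).
  C is 1 unit north of D: delta (east=+0, north=+1); C at (east=5, north=3).
  B is 6 units east of C: delta (east=+6, north=+0); B at (east=11, north=3).
  A is 2 units north of B: delta (east=+0, north=+2); A at (east=11, north=5).
Therefore A relative to G: (east=11, north=5).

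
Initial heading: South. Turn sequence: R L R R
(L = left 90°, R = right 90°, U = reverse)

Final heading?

Answer: Final heading: North

Derivation:
Start: South
  R (right (90° clockwise)) -> West
  L (left (90° counter-clockwise)) -> South
  R (right (90° clockwise)) -> West
  R (right (90° clockwise)) -> North
Final: North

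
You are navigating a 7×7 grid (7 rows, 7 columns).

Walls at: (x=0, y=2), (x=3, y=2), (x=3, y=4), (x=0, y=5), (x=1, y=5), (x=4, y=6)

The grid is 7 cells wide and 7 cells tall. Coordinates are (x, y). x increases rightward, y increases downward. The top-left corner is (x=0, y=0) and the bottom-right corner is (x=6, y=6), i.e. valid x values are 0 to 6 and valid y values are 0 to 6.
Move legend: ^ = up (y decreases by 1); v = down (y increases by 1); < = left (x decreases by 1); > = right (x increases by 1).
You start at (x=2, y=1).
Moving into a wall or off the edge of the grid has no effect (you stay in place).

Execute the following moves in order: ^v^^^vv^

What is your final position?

Start: (x=2, y=1)
  ^ (up): (x=2, y=1) -> (x=2, y=0)
  v (down): (x=2, y=0) -> (x=2, y=1)
  ^ (up): (x=2, y=1) -> (x=2, y=0)
  ^ (up): blocked, stay at (x=2, y=0)
  ^ (up): blocked, stay at (x=2, y=0)
  v (down): (x=2, y=0) -> (x=2, y=1)
  v (down): (x=2, y=1) -> (x=2, y=2)
  ^ (up): (x=2, y=2) -> (x=2, y=1)
Final: (x=2, y=1)

Answer: Final position: (x=2, y=1)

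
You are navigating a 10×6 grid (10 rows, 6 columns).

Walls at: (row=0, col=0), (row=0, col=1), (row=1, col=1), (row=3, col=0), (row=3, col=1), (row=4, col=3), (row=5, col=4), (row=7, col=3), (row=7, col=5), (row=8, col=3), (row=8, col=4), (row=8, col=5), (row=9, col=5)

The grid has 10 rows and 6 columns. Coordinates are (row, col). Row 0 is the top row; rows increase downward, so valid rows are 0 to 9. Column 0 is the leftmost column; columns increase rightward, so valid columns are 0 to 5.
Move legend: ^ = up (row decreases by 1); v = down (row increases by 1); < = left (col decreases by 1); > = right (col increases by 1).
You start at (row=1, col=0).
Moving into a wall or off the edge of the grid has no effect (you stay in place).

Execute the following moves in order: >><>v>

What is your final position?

Start: (row=1, col=0)
  > (right): blocked, stay at (row=1, col=0)
  > (right): blocked, stay at (row=1, col=0)
  < (left): blocked, stay at (row=1, col=0)
  > (right): blocked, stay at (row=1, col=0)
  v (down): (row=1, col=0) -> (row=2, col=0)
  > (right): (row=2, col=0) -> (row=2, col=1)
Final: (row=2, col=1)

Answer: Final position: (row=2, col=1)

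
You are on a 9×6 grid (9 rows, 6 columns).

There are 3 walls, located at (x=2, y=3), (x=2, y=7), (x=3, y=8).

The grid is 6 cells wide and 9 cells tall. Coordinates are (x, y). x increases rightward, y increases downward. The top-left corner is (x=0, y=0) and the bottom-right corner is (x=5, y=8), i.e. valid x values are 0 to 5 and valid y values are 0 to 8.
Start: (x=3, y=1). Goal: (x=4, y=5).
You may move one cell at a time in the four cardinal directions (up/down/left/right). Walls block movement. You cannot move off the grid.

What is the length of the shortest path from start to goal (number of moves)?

Answer: Shortest path length: 5

Derivation:
BFS from (x=3, y=1) until reaching (x=4, y=5):
  Distance 0: (x=3, y=1)
  Distance 1: (x=3, y=0), (x=2, y=1), (x=4, y=1), (x=3, y=2)
  Distance 2: (x=2, y=0), (x=4, y=0), (x=1, y=1), (x=5, y=1), (x=2, y=2), (x=4, y=2), (x=3, y=3)
  Distance 3: (x=1, y=0), (x=5, y=0), (x=0, y=1), (x=1, y=2), (x=5, y=2), (x=4, y=3), (x=3, y=4)
  Distance 4: (x=0, y=0), (x=0, y=2), (x=1, y=3), (x=5, y=3), (x=2, y=4), (x=4, y=4), (x=3, y=5)
  Distance 5: (x=0, y=3), (x=1, y=4), (x=5, y=4), (x=2, y=5), (x=4, y=5), (x=3, y=6)  <- goal reached here
One shortest path (5 moves): (x=3, y=1) -> (x=4, y=1) -> (x=4, y=2) -> (x=4, y=3) -> (x=4, y=4) -> (x=4, y=5)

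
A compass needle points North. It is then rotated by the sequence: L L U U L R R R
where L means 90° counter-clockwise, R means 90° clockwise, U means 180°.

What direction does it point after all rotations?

Start: North
  L (left (90° counter-clockwise)) -> West
  L (left (90° counter-clockwise)) -> South
  U (U-turn (180°)) -> North
  U (U-turn (180°)) -> South
  L (left (90° counter-clockwise)) -> East
  R (right (90° clockwise)) -> South
  R (right (90° clockwise)) -> West
  R (right (90° clockwise)) -> North
Final: North

Answer: Final heading: North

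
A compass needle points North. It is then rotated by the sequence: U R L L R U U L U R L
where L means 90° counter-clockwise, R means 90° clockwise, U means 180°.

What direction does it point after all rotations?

Answer: Final heading: West

Derivation:
Start: North
  U (U-turn (180°)) -> South
  R (right (90° clockwise)) -> West
  L (left (90° counter-clockwise)) -> South
  L (left (90° counter-clockwise)) -> East
  R (right (90° clockwise)) -> South
  U (U-turn (180°)) -> North
  U (U-turn (180°)) -> South
  L (left (90° counter-clockwise)) -> East
  U (U-turn (180°)) -> West
  R (right (90° clockwise)) -> North
  L (left (90° counter-clockwise)) -> West
Final: West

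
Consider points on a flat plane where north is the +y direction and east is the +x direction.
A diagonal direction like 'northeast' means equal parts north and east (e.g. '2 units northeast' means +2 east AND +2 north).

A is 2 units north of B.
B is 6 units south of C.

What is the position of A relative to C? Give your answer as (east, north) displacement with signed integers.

Answer: A is at (east=0, north=-4) relative to C.

Derivation:
Place C at the origin (east=0, north=0).
  B is 6 units south of C: delta (east=+0, north=-6); B at (east=0, north=-6).
  A is 2 units north of B: delta (east=+0, north=+2); A at (east=0, north=-4).
Therefore A relative to C: (east=0, north=-4).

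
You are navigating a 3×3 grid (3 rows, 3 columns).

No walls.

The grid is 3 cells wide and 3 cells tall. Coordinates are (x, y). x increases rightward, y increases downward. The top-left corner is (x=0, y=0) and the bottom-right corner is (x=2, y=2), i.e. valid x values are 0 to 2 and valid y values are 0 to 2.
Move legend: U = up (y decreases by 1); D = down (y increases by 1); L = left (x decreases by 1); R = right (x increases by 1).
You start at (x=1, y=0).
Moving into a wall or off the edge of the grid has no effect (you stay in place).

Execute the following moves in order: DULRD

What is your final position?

Answer: Final position: (x=1, y=1)

Derivation:
Start: (x=1, y=0)
  D (down): (x=1, y=0) -> (x=1, y=1)
  U (up): (x=1, y=1) -> (x=1, y=0)
  L (left): (x=1, y=0) -> (x=0, y=0)
  R (right): (x=0, y=0) -> (x=1, y=0)
  D (down): (x=1, y=0) -> (x=1, y=1)
Final: (x=1, y=1)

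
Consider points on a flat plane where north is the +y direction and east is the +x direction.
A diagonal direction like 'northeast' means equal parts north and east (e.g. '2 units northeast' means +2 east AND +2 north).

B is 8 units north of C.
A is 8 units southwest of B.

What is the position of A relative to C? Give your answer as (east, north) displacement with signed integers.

Answer: A is at (east=-8, north=0) relative to C.

Derivation:
Place C at the origin (east=0, north=0).
  B is 8 units north of C: delta (east=+0, north=+8); B at (east=0, north=8).
  A is 8 units southwest of B: delta (east=-8, north=-8); A at (east=-8, north=0).
Therefore A relative to C: (east=-8, north=0).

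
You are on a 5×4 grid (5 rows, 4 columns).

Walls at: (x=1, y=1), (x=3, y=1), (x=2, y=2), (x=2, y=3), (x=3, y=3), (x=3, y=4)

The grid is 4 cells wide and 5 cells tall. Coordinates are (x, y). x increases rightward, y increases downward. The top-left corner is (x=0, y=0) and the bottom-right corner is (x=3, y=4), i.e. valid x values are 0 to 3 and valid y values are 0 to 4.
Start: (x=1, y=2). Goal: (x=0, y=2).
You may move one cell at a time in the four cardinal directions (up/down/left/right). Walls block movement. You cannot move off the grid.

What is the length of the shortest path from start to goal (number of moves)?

Answer: Shortest path length: 1

Derivation:
BFS from (x=1, y=2) until reaching (x=0, y=2):
  Distance 0: (x=1, y=2)
  Distance 1: (x=0, y=2), (x=1, y=3)  <- goal reached here
One shortest path (1 moves): (x=1, y=2) -> (x=0, y=2)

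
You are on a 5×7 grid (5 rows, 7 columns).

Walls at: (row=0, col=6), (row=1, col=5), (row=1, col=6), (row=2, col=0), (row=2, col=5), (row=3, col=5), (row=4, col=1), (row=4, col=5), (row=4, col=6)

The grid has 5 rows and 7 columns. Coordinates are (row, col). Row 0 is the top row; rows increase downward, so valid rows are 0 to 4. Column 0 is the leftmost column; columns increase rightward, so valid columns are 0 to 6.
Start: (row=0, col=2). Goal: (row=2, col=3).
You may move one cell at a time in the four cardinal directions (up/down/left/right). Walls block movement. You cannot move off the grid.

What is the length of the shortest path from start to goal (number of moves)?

Answer: Shortest path length: 3

Derivation:
BFS from (row=0, col=2) until reaching (row=2, col=3):
  Distance 0: (row=0, col=2)
  Distance 1: (row=0, col=1), (row=0, col=3), (row=1, col=2)
  Distance 2: (row=0, col=0), (row=0, col=4), (row=1, col=1), (row=1, col=3), (row=2, col=2)
  Distance 3: (row=0, col=5), (row=1, col=0), (row=1, col=4), (row=2, col=1), (row=2, col=3), (row=3, col=2)  <- goal reached here
One shortest path (3 moves): (row=0, col=2) -> (row=0, col=3) -> (row=1, col=3) -> (row=2, col=3)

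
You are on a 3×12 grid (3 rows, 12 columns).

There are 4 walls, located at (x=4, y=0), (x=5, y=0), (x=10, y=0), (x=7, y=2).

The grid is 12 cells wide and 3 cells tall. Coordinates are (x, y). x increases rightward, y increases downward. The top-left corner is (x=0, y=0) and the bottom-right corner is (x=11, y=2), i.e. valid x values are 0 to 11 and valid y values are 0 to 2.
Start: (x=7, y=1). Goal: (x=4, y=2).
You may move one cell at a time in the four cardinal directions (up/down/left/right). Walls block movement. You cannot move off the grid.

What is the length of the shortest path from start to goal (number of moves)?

Answer: Shortest path length: 4

Derivation:
BFS from (x=7, y=1) until reaching (x=4, y=2):
  Distance 0: (x=7, y=1)
  Distance 1: (x=7, y=0), (x=6, y=1), (x=8, y=1)
  Distance 2: (x=6, y=0), (x=8, y=0), (x=5, y=1), (x=9, y=1), (x=6, y=2), (x=8, y=2)
  Distance 3: (x=9, y=0), (x=4, y=1), (x=10, y=1), (x=5, y=2), (x=9, y=2)
  Distance 4: (x=3, y=1), (x=11, y=1), (x=4, y=2), (x=10, y=2)  <- goal reached here
One shortest path (4 moves): (x=7, y=1) -> (x=6, y=1) -> (x=5, y=1) -> (x=4, y=1) -> (x=4, y=2)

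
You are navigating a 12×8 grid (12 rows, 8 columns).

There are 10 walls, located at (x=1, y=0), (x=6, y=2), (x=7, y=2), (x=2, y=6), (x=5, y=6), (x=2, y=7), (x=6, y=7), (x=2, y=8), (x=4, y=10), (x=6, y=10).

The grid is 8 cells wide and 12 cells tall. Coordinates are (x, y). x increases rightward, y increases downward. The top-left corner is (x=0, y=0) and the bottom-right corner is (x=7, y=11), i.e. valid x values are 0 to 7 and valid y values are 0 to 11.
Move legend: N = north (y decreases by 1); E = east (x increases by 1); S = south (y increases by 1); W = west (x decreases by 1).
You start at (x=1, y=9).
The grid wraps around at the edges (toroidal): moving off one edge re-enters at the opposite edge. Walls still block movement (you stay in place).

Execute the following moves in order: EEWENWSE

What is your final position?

Answer: Final position: (x=4, y=9)

Derivation:
Start: (x=1, y=9)
  E (east): (x=1, y=9) -> (x=2, y=9)
  E (east): (x=2, y=9) -> (x=3, y=9)
  W (west): (x=3, y=9) -> (x=2, y=9)
  E (east): (x=2, y=9) -> (x=3, y=9)
  N (north): (x=3, y=9) -> (x=3, y=8)
  W (west): blocked, stay at (x=3, y=8)
  S (south): (x=3, y=8) -> (x=3, y=9)
  E (east): (x=3, y=9) -> (x=4, y=9)
Final: (x=4, y=9)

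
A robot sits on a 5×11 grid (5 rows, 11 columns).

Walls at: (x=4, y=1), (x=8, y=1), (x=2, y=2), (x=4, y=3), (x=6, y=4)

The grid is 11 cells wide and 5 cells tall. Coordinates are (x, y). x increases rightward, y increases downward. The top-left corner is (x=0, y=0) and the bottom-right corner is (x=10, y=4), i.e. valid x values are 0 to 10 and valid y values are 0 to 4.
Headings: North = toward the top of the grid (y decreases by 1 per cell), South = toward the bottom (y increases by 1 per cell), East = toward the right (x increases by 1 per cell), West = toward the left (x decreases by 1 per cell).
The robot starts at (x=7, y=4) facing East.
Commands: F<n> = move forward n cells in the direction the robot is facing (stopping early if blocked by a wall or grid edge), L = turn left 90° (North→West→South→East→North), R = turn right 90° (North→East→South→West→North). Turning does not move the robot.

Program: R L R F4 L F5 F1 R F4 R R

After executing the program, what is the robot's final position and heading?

Start: (x=7, y=4), facing East
  R: turn right, now facing South
  L: turn left, now facing East
  R: turn right, now facing South
  F4: move forward 0/4 (blocked), now at (x=7, y=4)
  L: turn left, now facing East
  F5: move forward 3/5 (blocked), now at (x=10, y=4)
  F1: move forward 0/1 (blocked), now at (x=10, y=4)
  R: turn right, now facing South
  F4: move forward 0/4 (blocked), now at (x=10, y=4)
  R: turn right, now facing West
  R: turn right, now facing North
Final: (x=10, y=4), facing North

Answer: Final position: (x=10, y=4), facing North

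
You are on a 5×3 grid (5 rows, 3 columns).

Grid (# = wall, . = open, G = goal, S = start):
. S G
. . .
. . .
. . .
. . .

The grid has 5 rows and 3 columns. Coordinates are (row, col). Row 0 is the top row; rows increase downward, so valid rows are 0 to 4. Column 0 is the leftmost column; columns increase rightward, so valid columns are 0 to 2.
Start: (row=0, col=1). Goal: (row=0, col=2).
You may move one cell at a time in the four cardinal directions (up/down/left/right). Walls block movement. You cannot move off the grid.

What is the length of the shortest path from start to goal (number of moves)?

BFS from (row=0, col=1) until reaching (row=0, col=2):
  Distance 0: (row=0, col=1)
  Distance 1: (row=0, col=0), (row=0, col=2), (row=1, col=1)  <- goal reached here
One shortest path (1 moves): (row=0, col=1) -> (row=0, col=2)

Answer: Shortest path length: 1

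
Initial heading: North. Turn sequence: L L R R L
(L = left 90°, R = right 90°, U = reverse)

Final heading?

Start: North
  L (left (90° counter-clockwise)) -> West
  L (left (90° counter-clockwise)) -> South
  R (right (90° clockwise)) -> West
  R (right (90° clockwise)) -> North
  L (left (90° counter-clockwise)) -> West
Final: West

Answer: Final heading: West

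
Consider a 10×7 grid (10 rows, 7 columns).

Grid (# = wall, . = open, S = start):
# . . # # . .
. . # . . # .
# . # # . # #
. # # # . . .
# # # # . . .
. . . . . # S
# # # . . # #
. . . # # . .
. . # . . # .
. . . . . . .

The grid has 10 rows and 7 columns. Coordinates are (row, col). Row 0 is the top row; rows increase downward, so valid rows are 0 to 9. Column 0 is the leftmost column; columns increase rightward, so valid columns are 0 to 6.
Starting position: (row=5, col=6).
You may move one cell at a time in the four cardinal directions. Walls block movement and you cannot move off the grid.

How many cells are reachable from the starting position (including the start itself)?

BFS flood-fill from (row=5, col=6):
  Distance 0: (row=5, col=6)
  Distance 1: (row=4, col=6)
  Distance 2: (row=3, col=6), (row=4, col=5)
  Distance 3: (row=3, col=5), (row=4, col=4)
  Distance 4: (row=3, col=4), (row=5, col=4)
  Distance 5: (row=2, col=4), (row=5, col=3), (row=6, col=4)
  Distance 6: (row=1, col=4), (row=5, col=2), (row=6, col=3)
  Distance 7: (row=1, col=3), (row=5, col=1)
  Distance 8: (row=5, col=0)
Total reachable: 17 (grid has 43 open cells total)

Answer: Reachable cells: 17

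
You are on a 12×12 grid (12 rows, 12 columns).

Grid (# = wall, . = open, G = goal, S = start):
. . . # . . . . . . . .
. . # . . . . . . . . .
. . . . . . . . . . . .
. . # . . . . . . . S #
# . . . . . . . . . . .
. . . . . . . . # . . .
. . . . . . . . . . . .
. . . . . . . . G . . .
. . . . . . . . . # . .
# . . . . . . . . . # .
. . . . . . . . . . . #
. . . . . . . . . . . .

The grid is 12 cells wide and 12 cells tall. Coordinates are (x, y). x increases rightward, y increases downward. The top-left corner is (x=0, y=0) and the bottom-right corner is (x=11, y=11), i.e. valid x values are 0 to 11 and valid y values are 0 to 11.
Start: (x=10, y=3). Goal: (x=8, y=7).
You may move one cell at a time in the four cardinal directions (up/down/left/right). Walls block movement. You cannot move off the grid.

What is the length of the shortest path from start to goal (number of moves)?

BFS from (x=10, y=3) until reaching (x=8, y=7):
  Distance 0: (x=10, y=3)
  Distance 1: (x=10, y=2), (x=9, y=3), (x=10, y=4)
  Distance 2: (x=10, y=1), (x=9, y=2), (x=11, y=2), (x=8, y=3), (x=9, y=4), (x=11, y=4), (x=10, y=5)
  Distance 3: (x=10, y=0), (x=9, y=1), (x=11, y=1), (x=8, y=2), (x=7, y=3), (x=8, y=4), (x=9, y=5), (x=11, y=5), (x=10, y=6)
  Distance 4: (x=9, y=0), (x=11, y=0), (x=8, y=1), (x=7, y=2), (x=6, y=3), (x=7, y=4), (x=9, y=6), (x=11, y=6), (x=10, y=7)
  Distance 5: (x=8, y=0), (x=7, y=1), (x=6, y=2), (x=5, y=3), (x=6, y=4), (x=7, y=5), (x=8, y=6), (x=9, y=7), (x=11, y=7), (x=10, y=8)
  Distance 6: (x=7, y=0), (x=6, y=1), (x=5, y=2), (x=4, y=3), (x=5, y=4), (x=6, y=5), (x=7, y=6), (x=8, y=7), (x=11, y=8)  <- goal reached here
One shortest path (6 moves): (x=10, y=3) -> (x=9, y=3) -> (x=9, y=4) -> (x=9, y=5) -> (x=9, y=6) -> (x=8, y=6) -> (x=8, y=7)

Answer: Shortest path length: 6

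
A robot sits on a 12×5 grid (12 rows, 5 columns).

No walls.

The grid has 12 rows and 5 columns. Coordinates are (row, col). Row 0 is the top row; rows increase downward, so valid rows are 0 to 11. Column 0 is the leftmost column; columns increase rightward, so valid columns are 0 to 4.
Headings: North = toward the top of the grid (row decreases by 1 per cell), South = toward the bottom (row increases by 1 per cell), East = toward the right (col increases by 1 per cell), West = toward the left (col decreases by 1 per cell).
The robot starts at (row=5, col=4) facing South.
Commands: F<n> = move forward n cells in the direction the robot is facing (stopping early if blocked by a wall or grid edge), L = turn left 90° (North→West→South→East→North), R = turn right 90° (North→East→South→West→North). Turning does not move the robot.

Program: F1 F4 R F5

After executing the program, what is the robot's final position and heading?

Start: (row=5, col=4), facing South
  F1: move forward 1, now at (row=6, col=4)
  F4: move forward 4, now at (row=10, col=4)
  R: turn right, now facing West
  F5: move forward 4/5 (blocked), now at (row=10, col=0)
Final: (row=10, col=0), facing West

Answer: Final position: (row=10, col=0), facing West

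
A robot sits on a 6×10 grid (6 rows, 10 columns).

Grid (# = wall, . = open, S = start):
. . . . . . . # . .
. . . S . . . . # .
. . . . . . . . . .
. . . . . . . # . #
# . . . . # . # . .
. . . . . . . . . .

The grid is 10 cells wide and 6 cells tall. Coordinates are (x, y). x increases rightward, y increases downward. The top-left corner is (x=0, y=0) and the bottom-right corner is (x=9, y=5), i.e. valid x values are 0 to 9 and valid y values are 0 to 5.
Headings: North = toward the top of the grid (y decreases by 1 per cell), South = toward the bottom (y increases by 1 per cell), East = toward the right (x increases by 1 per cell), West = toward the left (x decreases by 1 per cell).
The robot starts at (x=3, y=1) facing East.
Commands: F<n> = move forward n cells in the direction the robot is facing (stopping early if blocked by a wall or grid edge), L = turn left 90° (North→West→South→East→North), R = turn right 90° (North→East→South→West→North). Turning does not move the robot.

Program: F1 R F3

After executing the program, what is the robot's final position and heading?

Start: (x=3, y=1), facing East
  F1: move forward 1, now at (x=4, y=1)
  R: turn right, now facing South
  F3: move forward 3, now at (x=4, y=4)
Final: (x=4, y=4), facing South

Answer: Final position: (x=4, y=4), facing South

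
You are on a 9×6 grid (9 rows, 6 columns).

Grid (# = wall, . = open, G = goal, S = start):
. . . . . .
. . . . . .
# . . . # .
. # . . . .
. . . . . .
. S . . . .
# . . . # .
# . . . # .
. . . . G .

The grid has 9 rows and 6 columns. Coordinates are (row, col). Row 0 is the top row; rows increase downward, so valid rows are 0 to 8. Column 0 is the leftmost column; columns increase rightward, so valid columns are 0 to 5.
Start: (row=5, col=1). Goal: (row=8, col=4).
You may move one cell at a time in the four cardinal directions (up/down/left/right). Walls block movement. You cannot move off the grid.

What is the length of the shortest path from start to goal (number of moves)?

BFS from (row=5, col=1) until reaching (row=8, col=4):
  Distance 0: (row=5, col=1)
  Distance 1: (row=4, col=1), (row=5, col=0), (row=5, col=2), (row=6, col=1)
  Distance 2: (row=4, col=0), (row=4, col=2), (row=5, col=3), (row=6, col=2), (row=7, col=1)
  Distance 3: (row=3, col=0), (row=3, col=2), (row=4, col=3), (row=5, col=4), (row=6, col=3), (row=7, col=2), (row=8, col=1)
  Distance 4: (row=2, col=2), (row=3, col=3), (row=4, col=4), (row=5, col=5), (row=7, col=3), (row=8, col=0), (row=8, col=2)
  Distance 5: (row=1, col=2), (row=2, col=1), (row=2, col=3), (row=3, col=4), (row=4, col=5), (row=6, col=5), (row=8, col=3)
  Distance 6: (row=0, col=2), (row=1, col=1), (row=1, col=3), (row=3, col=5), (row=7, col=5), (row=8, col=4)  <- goal reached here
One shortest path (6 moves): (row=5, col=1) -> (row=5, col=2) -> (row=5, col=3) -> (row=6, col=3) -> (row=7, col=3) -> (row=8, col=3) -> (row=8, col=4)

Answer: Shortest path length: 6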